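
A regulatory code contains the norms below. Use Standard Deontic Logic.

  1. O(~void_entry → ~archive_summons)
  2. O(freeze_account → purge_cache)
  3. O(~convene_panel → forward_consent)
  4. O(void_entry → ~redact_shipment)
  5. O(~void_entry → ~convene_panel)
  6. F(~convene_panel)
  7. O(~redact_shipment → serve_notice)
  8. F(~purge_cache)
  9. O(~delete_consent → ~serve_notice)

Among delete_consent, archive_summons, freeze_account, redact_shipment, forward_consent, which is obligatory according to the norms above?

F(~convene_panel) at premise 6 means O(convene_panel).
Premise 5, O(~void_entry → ~convene_panel), contraposes to O(convene_panel → void_entry); with O(convene_panel) we get O(void_entry).
From O(void_entry) and premise 4, O(void_entry → ~redact_shipment), we obtain O(~redact_shipment).
Premise 7 is O(~redact_shipment → serve_notice); since O(~redact_shipment), deontic closure gives O(serve_notice).
Premise 9 is O(~delete_consent → ~serve_notice); contrapositively O(serve_notice → delete_consent). Since O(serve_notice) holds, K gives O(delete_consent).
So O(delete_consent) holds — delete_consent is obligatory. None of the other listed options is made obligatory by any chain of premises.

delete_consent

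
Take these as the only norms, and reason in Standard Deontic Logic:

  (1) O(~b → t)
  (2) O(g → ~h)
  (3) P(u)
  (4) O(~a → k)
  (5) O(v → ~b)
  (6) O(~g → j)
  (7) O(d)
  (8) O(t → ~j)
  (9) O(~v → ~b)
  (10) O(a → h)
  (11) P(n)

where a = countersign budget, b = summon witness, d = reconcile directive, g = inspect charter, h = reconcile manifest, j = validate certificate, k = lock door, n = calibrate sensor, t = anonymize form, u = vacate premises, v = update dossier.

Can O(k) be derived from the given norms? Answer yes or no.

Yes

Premises 5 and 9 cover both cases: O(v → ~b) and O(~v → ~b). Since v ∨ ~v is a tautology, O(~b) follows.
Applying K to premise 1 (O(~b → t)) and O(~b) yields O(t).
From O(t) and premise 8, O(t → ~j), we obtain O(~j).
Premise 6 is O(~g → j); contrapositively O(~j → g). Since O(~j) holds, K gives O(g).
With premise 2, O(g → ~h), the K-axiom yields O(~h).
Premise 10, O(a → h), contraposes to O(~h → ~a); with O(~h) we get O(~a).
From O(~a) and premise 4, O(~a → k), we obtain O(k).
Premises 3, 7, 11 do not contribute to this derivation.
So O(k) follows.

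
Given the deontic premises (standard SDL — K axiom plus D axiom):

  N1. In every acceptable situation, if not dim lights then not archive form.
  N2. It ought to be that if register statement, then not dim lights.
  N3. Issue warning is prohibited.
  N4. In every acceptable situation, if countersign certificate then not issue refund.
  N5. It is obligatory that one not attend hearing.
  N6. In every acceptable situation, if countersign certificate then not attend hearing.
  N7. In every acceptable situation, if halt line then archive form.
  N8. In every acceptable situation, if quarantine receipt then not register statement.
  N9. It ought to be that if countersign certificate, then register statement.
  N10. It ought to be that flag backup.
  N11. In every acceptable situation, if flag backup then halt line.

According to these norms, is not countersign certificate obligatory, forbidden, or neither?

Obligatory

From premise 10 we have O(flag_backup).
With premise 11, O(flag_backup → halt_line), the K-axiom yields O(halt_line).
With premise 7, O(halt_line → archive_form), the K-axiom yields O(archive_form).
Premise 1, O(¬dim_lights → ¬archive_form), contraposes to O(archive_form → dim_lights); with O(archive_form) we get O(dim_lights).
The contrapositive of premise 2 (O(register_statement → ¬dim_lights)) is O(dim_lights → ¬register_statement), and O(dim_lights) is already established, so O(¬register_statement).
Premise 9, O(countersign_certificate → register_statement), contraposes to O(¬register_statement → ¬countersign_certificate); with O(¬register_statement) we get O(¬countersign_certificate).
Premises 3, 4, 5, 6, 8 do not contribute to this derivation.
Hence ¬countersign_certificate is obligatory.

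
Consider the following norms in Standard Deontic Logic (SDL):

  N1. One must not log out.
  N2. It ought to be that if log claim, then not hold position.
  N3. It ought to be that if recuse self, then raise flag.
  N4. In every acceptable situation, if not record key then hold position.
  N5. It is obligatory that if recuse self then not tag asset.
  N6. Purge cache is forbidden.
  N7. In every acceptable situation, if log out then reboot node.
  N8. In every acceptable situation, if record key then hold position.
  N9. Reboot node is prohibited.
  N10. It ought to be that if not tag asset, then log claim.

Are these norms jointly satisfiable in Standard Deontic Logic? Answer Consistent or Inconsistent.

Consistent

Premise 7 is O(log_out → reboot_node), but O(log_out) is not derivable from the premises, so it does not yield O(reboot_node).
So O(reboot_node) is not derivable, and the apparent clash with O(¬reboot_node) does not arise.
A world satisfying every obligation exists (e.g. hold_position=true, log_claim=false, log_out=false, purge_cache=false, raise_flag=false, reboot_node=false, record_key=false, recuse_self=false, tag_asset=true); no atom is both obligatory and forbidden, so the set is consistent.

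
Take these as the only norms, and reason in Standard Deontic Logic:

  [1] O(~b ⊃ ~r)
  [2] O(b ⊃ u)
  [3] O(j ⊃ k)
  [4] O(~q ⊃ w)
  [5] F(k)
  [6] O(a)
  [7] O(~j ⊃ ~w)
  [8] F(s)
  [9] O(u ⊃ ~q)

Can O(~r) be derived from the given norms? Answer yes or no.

Yes

Premise 5, F(k), is equivalent to O(~k).
Premise 3 is O(j ⊃ k); contrapositively O(~k ⊃ ~j). Since O(~k) holds, K gives O(~j).
With premise 7, O(~j ⊃ ~w), the K-axiom yields O(~w).
The contrapositive of premise 4 (O(~q ⊃ w)) is O(~w ⊃ q), and O(~w) is already established, so O(q).
The contrapositive of premise 9 (O(u ⊃ ~q)) is O(q ⊃ ~u), and O(q) is already established, so O(~u).
The contrapositive of premise 2 (O(b ⊃ u)) is O(~u ⊃ ~b), and O(~u) is already established, so O(~b).
From O(~b) and premise 1, O(~b ⊃ ~r), we obtain O(~r).
Premises 6, 8 do not contribute to this derivation.
So O(~r) follows.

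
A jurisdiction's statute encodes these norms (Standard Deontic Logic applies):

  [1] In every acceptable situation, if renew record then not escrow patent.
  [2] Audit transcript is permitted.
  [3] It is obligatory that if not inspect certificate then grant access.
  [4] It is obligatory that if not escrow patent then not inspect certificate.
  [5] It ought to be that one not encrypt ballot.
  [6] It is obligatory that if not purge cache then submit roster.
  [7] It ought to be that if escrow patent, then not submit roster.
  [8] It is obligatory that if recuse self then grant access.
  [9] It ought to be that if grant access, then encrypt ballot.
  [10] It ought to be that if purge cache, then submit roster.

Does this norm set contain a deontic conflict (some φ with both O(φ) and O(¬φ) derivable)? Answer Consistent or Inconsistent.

Inconsistent

Premises 6 and 10 cover both cases: O(¬purge_cache → submit_roster) and O(purge_cache → submit_roster). Since ¬purge_cache ∨ purge_cache is a tautology, O(submit_roster) follows.
Premise 7 is O(escrow_patent → ¬submit_roster); contrapositively O(submit_roster → ¬escrow_patent). Since O(submit_roster) holds, K gives O(¬escrow_patent).
From O(¬escrow_patent) and premise 4, O(¬escrow_patent → ¬inspect_certificate), we obtain O(¬inspect_certificate).
With premise 3, O(¬inspect_certificate → grant_access), the K-axiom yields O(grant_access).
From O(grant_access) and premise 9, O(grant_access → encrypt_ballot), we obtain O(encrypt_ballot).
However, premise 5 gives O(¬encrypt_ballot).
We now have both O(encrypt_ballot) and O(¬encrypt_ballot) — encrypt_ballot is simultaneously obligatory and forbidden, violating the D-axiom.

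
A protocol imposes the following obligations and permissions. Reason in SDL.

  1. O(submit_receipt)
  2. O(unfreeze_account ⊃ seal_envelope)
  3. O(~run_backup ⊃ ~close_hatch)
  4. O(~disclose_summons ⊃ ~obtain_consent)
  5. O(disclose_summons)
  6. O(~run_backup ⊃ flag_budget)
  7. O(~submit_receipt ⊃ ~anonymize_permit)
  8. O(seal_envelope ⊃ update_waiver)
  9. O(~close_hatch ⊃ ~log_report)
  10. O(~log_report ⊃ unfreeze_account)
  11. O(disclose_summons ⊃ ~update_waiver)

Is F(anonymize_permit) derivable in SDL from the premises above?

Premise 7 is O(~submit_receipt ⊃ ~anonymize_permit), but O(~submit_receipt) is not derivable from the premises, so it does not yield O(~anonymize_permit).
No other premise forces O(~anonymize_permit). An ideal world satisfying every premise can still have anonymize_permit true, so F(anonymize_permit) is not derivable.

No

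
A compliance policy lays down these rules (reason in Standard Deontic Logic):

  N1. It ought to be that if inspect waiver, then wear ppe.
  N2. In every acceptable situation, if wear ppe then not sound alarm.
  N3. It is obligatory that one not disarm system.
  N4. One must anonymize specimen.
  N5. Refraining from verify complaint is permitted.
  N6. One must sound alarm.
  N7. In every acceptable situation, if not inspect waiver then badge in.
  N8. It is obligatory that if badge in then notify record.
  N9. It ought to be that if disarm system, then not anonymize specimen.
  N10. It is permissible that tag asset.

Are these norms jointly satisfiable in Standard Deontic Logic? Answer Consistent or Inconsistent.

Premise 9 is O(disarm_system → ¬anonymize_specimen), but O(disarm_system) is not derivable from the premises, so it does not yield O(¬anonymize_specimen).
So O(¬anonymize_specimen) is not derivable, and the apparent clash with O(anonymize_specimen) does not arise.
A world satisfying every obligation exists (e.g. anonymize_specimen=true, badge_in=true, disarm_system=false, inspect_waiver=false, notify_record=true, sound_alarm=true, tag_asset=false, verify_complaint=false, wear_ppe=false); no atom is both obligatory and forbidden, so the set is consistent.

Consistent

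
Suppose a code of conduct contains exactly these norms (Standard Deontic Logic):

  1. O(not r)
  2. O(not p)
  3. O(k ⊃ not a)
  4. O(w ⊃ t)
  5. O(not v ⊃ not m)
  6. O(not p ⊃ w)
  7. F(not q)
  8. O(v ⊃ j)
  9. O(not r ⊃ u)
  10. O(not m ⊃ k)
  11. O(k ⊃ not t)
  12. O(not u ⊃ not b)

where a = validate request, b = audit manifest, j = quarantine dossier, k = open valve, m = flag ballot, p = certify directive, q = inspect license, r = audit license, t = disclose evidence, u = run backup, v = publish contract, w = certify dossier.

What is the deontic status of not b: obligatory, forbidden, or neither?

Premise 12 is O(not u ⊃ not b), but O(not u) is not derivable from the premises, so it does not yield O(not b).
No premise or chain of K-axiom applications forces O(not b), and none forces O(b). So not b is neither obligatory nor forbidden under these norms.

Neither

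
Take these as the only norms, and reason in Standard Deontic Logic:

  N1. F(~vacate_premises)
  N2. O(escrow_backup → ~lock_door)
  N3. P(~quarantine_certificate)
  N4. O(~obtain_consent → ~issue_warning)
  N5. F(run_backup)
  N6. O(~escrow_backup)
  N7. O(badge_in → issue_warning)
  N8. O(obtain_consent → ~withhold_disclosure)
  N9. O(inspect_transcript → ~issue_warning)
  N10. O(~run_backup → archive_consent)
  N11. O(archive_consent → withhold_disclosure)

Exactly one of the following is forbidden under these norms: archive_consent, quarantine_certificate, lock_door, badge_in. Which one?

Premise 5 is F(run_backup), i.e. O(~run_backup).
Premise 10 is O(~run_backup → archive_consent); since O(~run_backup), deontic closure gives O(archive_consent).
With premise 11, O(archive_consent → withhold_disclosure), the K-axiom yields O(withhold_disclosure).
Premise 8, O(obtain_consent → ~withhold_disclosure), contraposes to O(withhold_disclosure → ~obtain_consent); with O(withhold_disclosure) we get O(~obtain_consent).
Premise 4 is O(~obtain_consent → ~issue_warning); since O(~obtain_consent), deontic closure gives O(~issue_warning).
Premise 7, O(badge_in → issue_warning), contraposes to O(~issue_warning → ~badge_in); with O(~issue_warning) we get O(~badge_in).
So O(~badge_in) holds, i.e. badge_in is forbidden. None of the other listed options is forbidden under the premises.

badge_in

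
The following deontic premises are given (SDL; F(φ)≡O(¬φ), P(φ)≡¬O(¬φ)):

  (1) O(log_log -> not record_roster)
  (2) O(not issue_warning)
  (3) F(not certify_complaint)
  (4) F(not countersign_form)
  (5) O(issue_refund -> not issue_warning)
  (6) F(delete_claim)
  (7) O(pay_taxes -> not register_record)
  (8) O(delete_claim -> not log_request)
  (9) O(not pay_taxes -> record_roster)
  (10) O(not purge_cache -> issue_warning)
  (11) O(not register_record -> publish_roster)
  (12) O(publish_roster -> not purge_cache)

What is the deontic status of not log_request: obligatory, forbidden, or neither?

Premise 8 is O(delete_claim -> not log_request), but O(delete_claim) is not derivable from the premises, so it does not yield O(not log_request).
No premise or chain of K-axiom applications forces O(not log_request), and none forces O(log_request). So not log_request is neither obligatory nor forbidden under these norms.

Neither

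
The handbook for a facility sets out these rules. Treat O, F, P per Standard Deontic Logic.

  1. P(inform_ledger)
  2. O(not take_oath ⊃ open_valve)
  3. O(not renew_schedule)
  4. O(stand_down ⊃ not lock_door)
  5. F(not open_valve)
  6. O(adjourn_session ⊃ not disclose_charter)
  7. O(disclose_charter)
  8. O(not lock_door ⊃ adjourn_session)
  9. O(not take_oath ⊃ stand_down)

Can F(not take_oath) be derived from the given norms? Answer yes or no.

Premise 7 states O(disclose_charter) outright.
The contrapositive of premise 6 (O(adjourn_session ⊃ not disclose_charter)) is O(disclose_charter ⊃ not adjourn_session), and O(disclose_charter) is already established, so O(not adjourn_session).
The contrapositive of premise 8 (O(not lock_door ⊃ adjourn_session)) is O(not adjourn_session ⊃ lock_door), and O(not adjourn_session) is already established, so O(lock_door).
The contrapositive of premise 4 (O(stand_down ⊃ not lock_door)) is O(lock_door ⊃ not stand_down), and O(lock_door) is already established, so O(not stand_down).
Premise 9 is O(not take_oath ⊃ stand_down); contrapositively O(not stand_down ⊃ take_oath). Since O(not stand_down) holds, K gives O(take_oath).
Premises 1, 2, 3, 5 do not contribute to this derivation.
So O(take_oath) holds, i.e. F(not take_oath). The claim follows.

Yes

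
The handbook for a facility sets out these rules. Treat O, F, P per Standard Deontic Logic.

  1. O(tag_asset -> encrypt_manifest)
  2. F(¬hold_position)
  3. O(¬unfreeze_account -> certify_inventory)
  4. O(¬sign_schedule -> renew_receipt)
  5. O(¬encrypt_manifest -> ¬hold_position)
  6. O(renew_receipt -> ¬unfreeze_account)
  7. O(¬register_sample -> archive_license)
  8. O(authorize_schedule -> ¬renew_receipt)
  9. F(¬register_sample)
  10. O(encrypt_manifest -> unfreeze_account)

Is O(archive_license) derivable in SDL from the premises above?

No

Premise 7 is O(¬register_sample -> archive_license), but O(¬register_sample) is not derivable from the premises, so it does not yield O(archive_license).
No other premise forces O(archive_license). An ideal world satisfying every premise can still have archive_license false, so O(archive_license) is not derivable.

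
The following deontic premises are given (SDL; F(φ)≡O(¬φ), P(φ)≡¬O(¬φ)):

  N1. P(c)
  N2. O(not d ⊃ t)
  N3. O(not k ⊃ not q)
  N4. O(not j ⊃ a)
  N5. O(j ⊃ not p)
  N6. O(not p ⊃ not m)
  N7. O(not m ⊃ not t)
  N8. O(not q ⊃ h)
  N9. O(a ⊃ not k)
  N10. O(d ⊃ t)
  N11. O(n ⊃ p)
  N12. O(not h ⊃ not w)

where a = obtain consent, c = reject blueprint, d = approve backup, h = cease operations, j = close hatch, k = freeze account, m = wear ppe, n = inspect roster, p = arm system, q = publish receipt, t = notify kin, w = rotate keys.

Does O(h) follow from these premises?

Premises 2 and 10 cover both cases: O(not d ⊃ t) and O(d ⊃ t). Since not d ∨ d is a tautology, O(t) follows.
The contrapositive of premise 7 (O(not m ⊃ not t)) is O(t ⊃ m), and O(t) is already established, so O(m).
The contrapositive of premise 6 (O(not p ⊃ not m)) is O(m ⊃ p), and O(m) is already established, so O(p).
Premise 5, O(j ⊃ not p), contraposes to O(p ⊃ not j); with O(p) we get O(not j).
Applying K to premise 4 (O(not j ⊃ a)) and O(not j) yields O(a).
Premise 9 is O(a ⊃ not k); since O(a), deontic closure gives O(not k).
Premise 3 is O(not k ⊃ not q); since O(not k), deontic closure gives O(not q).
With premise 8, O(not q ⊃ h), the K-axiom yields O(h).
Premises 1, 11, 12 do not contribute to this derivation.
So O(h) follows.

Yes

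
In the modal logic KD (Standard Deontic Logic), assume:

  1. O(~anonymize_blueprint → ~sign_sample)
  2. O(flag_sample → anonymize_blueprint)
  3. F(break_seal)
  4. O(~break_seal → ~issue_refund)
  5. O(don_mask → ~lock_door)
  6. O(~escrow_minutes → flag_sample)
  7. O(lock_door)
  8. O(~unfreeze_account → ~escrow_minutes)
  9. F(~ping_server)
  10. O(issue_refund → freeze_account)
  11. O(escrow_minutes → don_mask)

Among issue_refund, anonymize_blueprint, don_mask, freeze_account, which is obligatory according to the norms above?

Premise 7 gives O(lock_door).
Premise 5 is O(don_mask → ~lock_door); contrapositively O(lock_door → ~don_mask). Since O(lock_door) holds, K gives O(~don_mask).
Premise 11 is O(escrow_minutes → don_mask); contrapositively O(~don_mask → ~escrow_minutes). Since O(~don_mask) holds, K gives O(~escrow_minutes).
Applying K to premise 6 (O(~escrow_minutes → flag_sample)) and O(~escrow_minutes) yields O(flag_sample).
From O(flag_sample) and premise 2, O(flag_sample → anonymize_blueprint), we obtain O(anonymize_blueprint).
So O(anonymize_blueprint) holds — anonymize_blueprint is obligatory. None of the other listed options is made obligatory by any chain of premises.

anonymize_blueprint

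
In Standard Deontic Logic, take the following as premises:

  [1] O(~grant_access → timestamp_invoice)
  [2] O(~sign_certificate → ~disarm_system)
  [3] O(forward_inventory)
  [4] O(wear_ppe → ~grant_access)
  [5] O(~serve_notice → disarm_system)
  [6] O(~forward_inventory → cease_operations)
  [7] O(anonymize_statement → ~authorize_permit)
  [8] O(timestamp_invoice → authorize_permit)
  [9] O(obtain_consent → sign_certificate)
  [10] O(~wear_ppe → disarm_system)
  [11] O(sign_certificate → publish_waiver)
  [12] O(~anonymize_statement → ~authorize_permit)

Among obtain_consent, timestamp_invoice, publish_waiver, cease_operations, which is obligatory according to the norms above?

publish_waiver

Premises 7 and 12 are O(anonymize_statement → ~authorize_permit) and O(~anonymize_statement → ~authorize_permit); every ideal world satisfies anonymize_statement or ~anonymize_statement, so in either case ~authorize_permit holds — hence O(~authorize_permit).
The contrapositive of premise 8 (O(timestamp_invoice → authorize_permit)) is O(~authorize_permit → ~timestamp_invoice), and O(~authorize_permit) is already established, so O(~timestamp_invoice).
The contrapositive of premise 1 (O(~grant_access → timestamp_invoice)) is O(~timestamp_invoice → grant_access), and O(~timestamp_invoice) is already established, so O(grant_access).
Premise 4 is O(wear_ppe → ~grant_access); contrapositively O(grant_access → ~wear_ppe). Since O(grant_access) holds, K gives O(~wear_ppe).
From O(~wear_ppe) and premise 10, O(~wear_ppe → disarm_system), we obtain O(disarm_system).
Premise 2, O(~sign_certificate → ~disarm_system), contraposes to O(disarm_system → sign_certificate); with O(disarm_system) we get O(sign_certificate).
With premise 11, O(sign_certificate → publish_waiver), the K-axiom yields O(publish_waiver).
So O(publish_waiver) holds — publish_waiver is obligatory. None of the other listed options is made obligatory by any chain of premises.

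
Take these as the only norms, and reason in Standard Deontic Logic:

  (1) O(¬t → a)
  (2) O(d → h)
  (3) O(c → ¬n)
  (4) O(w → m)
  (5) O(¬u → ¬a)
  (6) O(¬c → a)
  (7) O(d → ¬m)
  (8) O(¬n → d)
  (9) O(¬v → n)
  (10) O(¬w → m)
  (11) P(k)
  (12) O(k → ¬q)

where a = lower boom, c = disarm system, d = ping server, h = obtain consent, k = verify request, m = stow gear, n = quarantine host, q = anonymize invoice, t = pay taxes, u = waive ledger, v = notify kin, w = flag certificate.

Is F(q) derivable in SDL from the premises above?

Premise 12 is O(k → ¬q), but O(k) is not derivable from the premises (the permission P(k) asserts only ¬O(¬k), not O(k)), so it does not yield O(¬q).
No other premise forces O(¬q). An ideal world satisfying every premise can still have q true, so F(q) is not derivable.

No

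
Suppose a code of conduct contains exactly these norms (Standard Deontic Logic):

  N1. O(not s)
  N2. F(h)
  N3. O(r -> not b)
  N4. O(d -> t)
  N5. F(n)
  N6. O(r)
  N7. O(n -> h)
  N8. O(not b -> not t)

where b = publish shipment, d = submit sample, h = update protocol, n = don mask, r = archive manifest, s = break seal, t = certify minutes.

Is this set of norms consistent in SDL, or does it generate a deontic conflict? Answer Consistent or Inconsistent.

Consistent

Premise 7 is O(n -> h), but O(n) is not derivable from the premises, so it does not yield O(h).
So O(h) is not derivable, and the apparent clash with O(not h) does not arise.
A world satisfying every obligation exists (e.g. b=false, d=false, h=false, n=false, r=true, s=false, t=false); no atom is both obligatory and forbidden, so the set is consistent.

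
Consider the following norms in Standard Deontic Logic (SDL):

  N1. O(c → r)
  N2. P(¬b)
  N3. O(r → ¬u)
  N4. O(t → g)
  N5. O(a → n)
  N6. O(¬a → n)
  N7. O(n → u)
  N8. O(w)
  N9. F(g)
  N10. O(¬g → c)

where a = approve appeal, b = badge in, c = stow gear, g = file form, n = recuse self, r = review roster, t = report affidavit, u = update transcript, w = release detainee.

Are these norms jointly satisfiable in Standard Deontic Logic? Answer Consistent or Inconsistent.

Premises 6 and 5 are O(¬a → n) and O(a → n); every ideal world satisfies ¬a or a, so in either case n holds — hence O(n).
Applying K to premise 7 (O(n → u)) and O(n) yields O(u).
The contrapositive of premise 3 (O(r → ¬u)) is O(u → ¬r), and O(u) is already established, so O(¬r).
Premise 1 is O(c → r); contrapositively O(¬r → ¬c). Since O(¬r) holds, K gives O(¬c).
The contrapositive of premise 10 (O(¬g → c)) is O(¬c → g), and O(¬c) is already established, so O(g).
However, F(g) at premise 9 amounts to O(¬g).
We now have both O(g) and O(¬g) — g is simultaneously obligatory and forbidden, violating the D-axiom.

Inconsistent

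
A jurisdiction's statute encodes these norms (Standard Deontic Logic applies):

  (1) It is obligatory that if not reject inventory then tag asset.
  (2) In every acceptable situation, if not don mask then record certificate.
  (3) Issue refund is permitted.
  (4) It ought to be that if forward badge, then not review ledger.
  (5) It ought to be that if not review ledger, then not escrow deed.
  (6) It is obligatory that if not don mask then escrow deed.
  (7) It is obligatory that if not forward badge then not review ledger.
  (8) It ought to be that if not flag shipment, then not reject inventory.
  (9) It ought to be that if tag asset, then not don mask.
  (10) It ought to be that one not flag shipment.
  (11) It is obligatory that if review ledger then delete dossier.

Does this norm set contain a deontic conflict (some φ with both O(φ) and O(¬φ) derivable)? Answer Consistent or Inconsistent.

Inconsistent

Premises 4 and 7 cover both cases: O(forward_badge → ¬review_ledger) and O(¬forward_badge → ¬review_ledger). Since forward_badge ∨ ¬forward_badge is a tautology, O(¬review_ledger) follows.
From O(¬review_ledger) and premise 5, O(¬review_ledger → ¬escrow_deed), we obtain O(¬escrow_deed).
Premise 6, O(¬don_mask → escrow_deed), contraposes to O(¬escrow_deed → don_mask); with O(¬escrow_deed) we get O(don_mask).
Premise 9 is O(tag_asset → ¬don_mask); contrapositively O(don_mask → ¬tag_asset). Since O(don_mask) holds, K gives O(¬tag_asset).
Premise 1, O(¬reject_inventory → tag_asset), contraposes to O(¬tag_asset → reject_inventory); with O(¬tag_asset) we get O(reject_inventory).
Premise 8 is O(¬flag_shipment → ¬reject_inventory); contrapositively O(reject_inventory → flag_shipment). Since O(reject_inventory) holds, K gives O(flag_shipment).
However, premise 10 gives O(¬flag_shipment).
We now have both O(flag_shipment) and O(¬flag_shipment) — flag_shipment is simultaneously obligatory and forbidden, violating the D-axiom.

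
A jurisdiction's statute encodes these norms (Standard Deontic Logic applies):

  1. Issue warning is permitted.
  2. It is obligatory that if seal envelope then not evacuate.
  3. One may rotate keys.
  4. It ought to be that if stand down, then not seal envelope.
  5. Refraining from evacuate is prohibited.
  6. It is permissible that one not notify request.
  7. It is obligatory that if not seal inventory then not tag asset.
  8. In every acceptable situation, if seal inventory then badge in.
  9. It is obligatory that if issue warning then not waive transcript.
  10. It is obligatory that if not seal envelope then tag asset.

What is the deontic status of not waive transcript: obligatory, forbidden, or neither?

Premise 9 is O(issue_warning → ¬waive_transcript), but O(issue_warning) is not derivable from the premises (the permission P(issue_warning) asserts only ¬O(¬issue_warning), not O(issue_warning)), so it does not yield O(¬waive_transcript).
No premise or chain of K-axiom applications forces O(¬waive_transcript), and none forces O(waive_transcript). So ¬waive_transcript is neither obligatory nor forbidden under these norms.

Neither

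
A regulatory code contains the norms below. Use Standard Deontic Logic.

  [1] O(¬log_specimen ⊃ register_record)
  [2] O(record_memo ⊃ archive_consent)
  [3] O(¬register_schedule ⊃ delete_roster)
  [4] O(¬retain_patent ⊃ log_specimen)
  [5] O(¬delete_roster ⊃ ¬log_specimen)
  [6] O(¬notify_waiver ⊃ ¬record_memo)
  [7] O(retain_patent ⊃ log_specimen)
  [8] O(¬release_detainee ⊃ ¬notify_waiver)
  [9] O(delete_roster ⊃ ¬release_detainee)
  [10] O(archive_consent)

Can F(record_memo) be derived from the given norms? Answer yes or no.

Premises 7 and 4 are O(retain_patent ⊃ log_specimen) and O(¬retain_patent ⊃ log_specimen); every ideal world satisfies retain_patent or ¬retain_patent, so in either case log_specimen holds — hence O(log_specimen).
The contrapositive of premise 5 (O(¬delete_roster ⊃ ¬log_specimen)) is O(log_specimen ⊃ delete_roster), and O(log_specimen) is already established, so O(delete_roster).
Premise 9 is O(delete_roster ⊃ ¬release_detainee); since O(delete_roster), deontic closure gives O(¬release_detainee).
Premise 8 is O(¬release_detainee ⊃ ¬notify_waiver); since O(¬release_detainee), deontic closure gives O(¬notify_waiver).
Applying K to premise 6 (O(¬notify_waiver ⊃ ¬record_memo)) and O(¬notify_waiver) yields O(¬record_memo).
Premises 1, 2, 3, 10 do not contribute to this derivation.
So O(¬record_memo) holds, i.e. F(record_memo). The claim follows.

Yes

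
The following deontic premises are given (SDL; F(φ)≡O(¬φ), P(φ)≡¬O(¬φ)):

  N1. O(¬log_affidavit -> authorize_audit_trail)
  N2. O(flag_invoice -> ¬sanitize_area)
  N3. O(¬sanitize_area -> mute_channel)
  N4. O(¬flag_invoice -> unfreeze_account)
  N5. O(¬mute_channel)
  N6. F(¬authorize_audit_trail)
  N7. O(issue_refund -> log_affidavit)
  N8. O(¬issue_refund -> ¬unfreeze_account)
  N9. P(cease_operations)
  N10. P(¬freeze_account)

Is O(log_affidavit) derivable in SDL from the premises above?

Yes

Premise 5 states O(¬mute_channel) outright.
Premise 3, O(¬sanitize_area -> mute_channel), contraposes to O(¬mute_channel -> sanitize_area); with O(¬mute_channel) we get O(sanitize_area).
Premise 2, O(flag_invoice -> ¬sanitize_area), contraposes to O(sanitize_area -> ¬flag_invoice); with O(sanitize_area) we get O(¬flag_invoice).
From O(¬flag_invoice) and premise 4, O(¬flag_invoice -> unfreeze_account), we obtain O(unfreeze_account).
Premise 8 is O(¬issue_refund -> ¬unfreeze_account); contrapositively O(unfreeze_account -> issue_refund). Since O(unfreeze_account) holds, K gives O(issue_refund).
Applying K to premise 7 (O(issue_refund -> log_affidavit)) and O(issue_refund) yields O(log_affidavit).
Premises 1, 6, 9, 10 do not contribute to this derivation.
So O(log_affidavit) follows.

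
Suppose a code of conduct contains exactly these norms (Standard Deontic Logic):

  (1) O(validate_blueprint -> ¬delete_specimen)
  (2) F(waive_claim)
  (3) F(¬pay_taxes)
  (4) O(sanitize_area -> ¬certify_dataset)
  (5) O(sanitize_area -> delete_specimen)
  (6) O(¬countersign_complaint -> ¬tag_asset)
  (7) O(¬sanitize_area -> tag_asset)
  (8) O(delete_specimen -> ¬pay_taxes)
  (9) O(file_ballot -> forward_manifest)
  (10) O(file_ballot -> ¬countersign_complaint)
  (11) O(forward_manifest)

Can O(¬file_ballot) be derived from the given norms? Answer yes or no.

Yes

Premise 3, F(¬pay_taxes), is equivalent to O(pay_taxes).
Premise 8, O(delete_specimen -> ¬pay_taxes), contraposes to O(pay_taxes -> ¬delete_specimen); with O(pay_taxes) we get O(¬delete_specimen).
Premise 5, O(sanitize_area -> delete_specimen), contraposes to O(¬delete_specimen -> ¬sanitize_area); with O(¬delete_specimen) we get O(¬sanitize_area).
Premise 7 is O(¬sanitize_area -> tag_asset); since O(¬sanitize_area), deontic closure gives O(tag_asset).
Premise 6, O(¬countersign_complaint -> ¬tag_asset), contraposes to O(tag_asset -> countersign_complaint); with O(tag_asset) we get O(countersign_complaint).
Premise 10, O(file_ballot -> ¬countersign_complaint), contraposes to O(countersign_complaint -> ¬file_ballot); with O(countersign_complaint) we get O(¬file_ballot).
Premises 1, 2, 4, 9, 11 do not contribute to this derivation.
So O(¬file_ballot) follows.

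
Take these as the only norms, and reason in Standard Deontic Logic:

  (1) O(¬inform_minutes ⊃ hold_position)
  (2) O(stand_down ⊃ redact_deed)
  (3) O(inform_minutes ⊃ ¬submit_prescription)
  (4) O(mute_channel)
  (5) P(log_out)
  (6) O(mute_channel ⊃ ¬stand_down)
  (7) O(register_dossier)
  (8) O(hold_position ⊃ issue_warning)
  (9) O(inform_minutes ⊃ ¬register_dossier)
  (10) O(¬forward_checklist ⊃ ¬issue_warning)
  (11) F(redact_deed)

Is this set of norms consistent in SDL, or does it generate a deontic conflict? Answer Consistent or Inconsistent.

Consistent

Premise 2 is O(stand_down ⊃ redact_deed), but O(stand_down) is not derivable from the premises, so it does not yield O(redact_deed).
So O(redact_deed) is not derivable, and the apparent clash with O(¬redact_deed) does not arise.
A world satisfying every obligation exists (e.g. forward_checklist=true, hold_position=true, inform_minutes=false, issue_warning=true, log_out=false, mute_channel=true, redact_deed=false, register_dossier=true, stand_down=false, submit_prescription=false); no atom is both obligatory and forbidden, so the set is consistent.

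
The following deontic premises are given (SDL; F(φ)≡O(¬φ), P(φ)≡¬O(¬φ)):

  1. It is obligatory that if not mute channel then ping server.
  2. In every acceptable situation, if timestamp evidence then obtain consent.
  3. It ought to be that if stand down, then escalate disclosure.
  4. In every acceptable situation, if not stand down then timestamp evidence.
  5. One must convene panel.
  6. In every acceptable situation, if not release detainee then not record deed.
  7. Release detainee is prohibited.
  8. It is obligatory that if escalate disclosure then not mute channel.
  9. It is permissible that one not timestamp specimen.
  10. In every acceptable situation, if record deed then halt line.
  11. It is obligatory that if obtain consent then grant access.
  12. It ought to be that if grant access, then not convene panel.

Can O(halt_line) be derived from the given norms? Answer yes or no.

Premise 10 is O(record_deed → halt_line), but O(record_deed) is not derivable from the premises, so it does not yield O(halt_line).
No other premise forces O(halt_line). An ideal world satisfying every premise can still have halt_line false, so O(halt_line) is not derivable.

No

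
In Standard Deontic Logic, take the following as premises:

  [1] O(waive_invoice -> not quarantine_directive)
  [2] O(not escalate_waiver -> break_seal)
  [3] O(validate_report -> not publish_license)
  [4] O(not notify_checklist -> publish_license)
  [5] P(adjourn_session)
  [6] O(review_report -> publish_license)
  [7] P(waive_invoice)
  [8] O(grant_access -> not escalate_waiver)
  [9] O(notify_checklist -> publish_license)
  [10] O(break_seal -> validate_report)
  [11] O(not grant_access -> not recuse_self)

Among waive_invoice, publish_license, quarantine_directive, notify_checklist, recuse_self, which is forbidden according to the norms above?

Premises 9 and 4 are O(notify_checklist -> publish_license) and O(not notify_checklist -> publish_license); every ideal world satisfies notify_checklist or not notify_checklist, so in either case publish_license holds — hence O(publish_license).
Premise 3 is O(validate_report -> not publish_license); contrapositively O(publish_license -> not validate_report). Since O(publish_license) holds, K gives O(not validate_report).
Premise 10 is O(break_seal -> validate_report); contrapositively O(not validate_report -> not break_seal). Since O(not validate_report) holds, K gives O(not break_seal).
Premise 2, O(not escalate_waiver -> break_seal), contraposes to O(not break_seal -> escalate_waiver); with O(not break_seal) we get O(escalate_waiver).
The contrapositive of premise 8 (O(grant_access -> not escalate_waiver)) is O(escalate_waiver -> not grant_access), and O(escalate_waiver) is already established, so O(not grant_access).
From O(not grant_access) and premise 11, O(not grant_access -> not recuse_self), we obtain O(not recuse_self).
So O(not recuse_self) holds, i.e. recuse_self is forbidden. None of the other listed options is forbidden under the premises.

recuse_self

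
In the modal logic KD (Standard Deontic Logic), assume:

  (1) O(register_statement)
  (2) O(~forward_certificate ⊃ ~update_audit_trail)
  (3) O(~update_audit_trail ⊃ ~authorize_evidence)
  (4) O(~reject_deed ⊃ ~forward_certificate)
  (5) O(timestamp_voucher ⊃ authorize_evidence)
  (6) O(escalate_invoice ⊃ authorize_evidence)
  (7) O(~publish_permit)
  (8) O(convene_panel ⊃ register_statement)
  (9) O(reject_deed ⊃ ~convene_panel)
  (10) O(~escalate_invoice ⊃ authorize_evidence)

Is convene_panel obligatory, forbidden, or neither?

Forbidden

Premises 10 and 6 are O(~escalate_invoice ⊃ authorize_evidence) and O(escalate_invoice ⊃ authorize_evidence); every ideal world satisfies ~escalate_invoice or escalate_invoice, so in either case authorize_evidence holds — hence O(authorize_evidence).
Premise 3 is O(~update_audit_trail ⊃ ~authorize_evidence); contrapositively O(authorize_evidence ⊃ update_audit_trail). Since O(authorize_evidence) holds, K gives O(update_audit_trail).
The contrapositive of premise 2 (O(~forward_certificate ⊃ ~update_audit_trail)) is O(update_audit_trail ⊃ forward_certificate), and O(update_audit_trail) is already established, so O(forward_certificate).
Premise 4 is O(~reject_deed ⊃ ~forward_certificate); contrapositively O(forward_certificate ⊃ reject_deed). Since O(forward_certificate) holds, K gives O(reject_deed).
Applying K to premise 9 (O(reject_deed ⊃ ~convene_panel)) and O(reject_deed) yields O(~convene_panel).
Premises 1, 5, 7, 8 do not contribute to this derivation.
Thus O(~convene_panel), which is F(convene_panel): convene_panel is forbidden.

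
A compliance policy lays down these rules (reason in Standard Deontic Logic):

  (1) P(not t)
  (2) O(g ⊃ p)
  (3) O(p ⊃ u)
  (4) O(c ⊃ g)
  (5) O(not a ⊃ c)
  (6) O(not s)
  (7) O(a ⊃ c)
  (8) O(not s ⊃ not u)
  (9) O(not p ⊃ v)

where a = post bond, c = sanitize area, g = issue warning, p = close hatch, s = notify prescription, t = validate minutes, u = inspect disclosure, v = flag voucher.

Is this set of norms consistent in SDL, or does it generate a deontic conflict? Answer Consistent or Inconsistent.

Inconsistent

Premises 7 and 5 are O(a ⊃ c) and O(not a ⊃ c); every ideal world satisfies a or not a, so in either case c holds — hence O(c).
With premise 4, O(c ⊃ g), the K-axiom yields O(g).
Premise 2 is O(g ⊃ p); since O(g), deontic closure gives O(p).
Premise 3 is O(p ⊃ u); since O(p), deontic closure gives O(u).
Premise 8, O(not s ⊃ not u), contraposes to O(u ⊃ s); with O(u) we get O(s).
But premise 6 directly asserts O(not s).
We now have both O(s) and O(not s) — s is simultaneously obligatory and forbidden, violating the D-axiom.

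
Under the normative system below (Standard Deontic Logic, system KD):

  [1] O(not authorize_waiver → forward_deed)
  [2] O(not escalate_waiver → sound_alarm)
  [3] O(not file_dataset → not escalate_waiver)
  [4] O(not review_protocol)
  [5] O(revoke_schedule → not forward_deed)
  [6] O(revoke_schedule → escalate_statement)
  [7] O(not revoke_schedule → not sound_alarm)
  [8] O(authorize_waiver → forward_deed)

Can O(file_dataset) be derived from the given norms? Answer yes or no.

Premises 1 and 8 cover both cases: O(not authorize_waiver → forward_deed) and O(authorize_waiver → forward_deed). Since not authorize_waiver ∨ authorize_waiver is a tautology, O(forward_deed) follows.
Premise 5 is O(revoke_schedule → not forward_deed); contrapositively O(forward_deed → not revoke_schedule). Since O(forward_deed) holds, K gives O(not revoke_schedule).
Applying K to premise 7 (O(not revoke_schedule → not sound_alarm)) and O(not revoke_schedule) yields O(not sound_alarm).
Premise 2 is O(not escalate_waiver → sound_alarm); contrapositively O(not sound_alarm → escalate_waiver). Since O(not sound_alarm) holds, K gives O(escalate_waiver).
Premise 3, O(not file_dataset → not escalate_waiver), contraposes to O(escalate_waiver → file_dataset); with O(escalate_waiver) we get O(file_dataset).
Premises 4, 6 do not contribute to this derivation.
So O(file_dataset) follows.

Yes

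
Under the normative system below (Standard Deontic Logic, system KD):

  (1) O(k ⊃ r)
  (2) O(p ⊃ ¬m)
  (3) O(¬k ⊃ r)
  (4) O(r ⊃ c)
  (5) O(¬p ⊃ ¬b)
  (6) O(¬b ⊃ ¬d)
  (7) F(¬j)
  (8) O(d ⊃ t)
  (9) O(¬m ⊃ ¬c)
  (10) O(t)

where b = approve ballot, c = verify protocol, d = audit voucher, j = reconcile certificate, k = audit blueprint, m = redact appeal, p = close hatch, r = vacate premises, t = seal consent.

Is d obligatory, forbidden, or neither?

Forbidden

Premises 1 and 3 cover both cases: O(k ⊃ r) and O(¬k ⊃ r). Since k ∨ ¬k is a tautology, O(r) follows.
With premise 4, O(r ⊃ c), the K-axiom yields O(c).
The contrapositive of premise 9 (O(¬m ⊃ ¬c)) is O(c ⊃ m), and O(c) is already established, so O(m).
The contrapositive of premise 2 (O(p ⊃ ¬m)) is O(m ⊃ ¬p), and O(m) is already established, so O(¬p).
From O(¬p) and premise 5, O(¬p ⊃ ¬b), we obtain O(¬b).
With premise 6, O(¬b ⊃ ¬d), the K-axiom yields O(¬d).
Premises 7, 8, 10 do not contribute to this derivation.
Thus O(¬d), which is F(d): d is forbidden.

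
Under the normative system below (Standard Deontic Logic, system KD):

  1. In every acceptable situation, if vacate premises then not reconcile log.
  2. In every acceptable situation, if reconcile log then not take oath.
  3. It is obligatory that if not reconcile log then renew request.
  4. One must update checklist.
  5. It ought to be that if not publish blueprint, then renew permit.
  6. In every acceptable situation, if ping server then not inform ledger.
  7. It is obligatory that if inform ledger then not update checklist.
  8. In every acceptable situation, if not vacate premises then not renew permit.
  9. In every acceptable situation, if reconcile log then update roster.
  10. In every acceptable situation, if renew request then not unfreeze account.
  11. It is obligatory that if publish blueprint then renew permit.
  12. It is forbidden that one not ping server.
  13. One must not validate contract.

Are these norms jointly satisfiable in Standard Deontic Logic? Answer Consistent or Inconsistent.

Consistent

Premise 7 is O(inform_ledger → ¬update_checklist), but O(inform_ledger) is not derivable from the premises, so it does not yield O(¬update_checklist).
So O(¬update_checklist) is not derivable, and the apparent clash with O(update_checklist) does not arise.
A world satisfying every obligation exists (e.g. inform_ledger=false, ping_server=true, publish_blueprint=false, reconcile_log=false, renew_permit=true, renew_request=true, take_oath=false, unfreeze_account=false, update_checklist=true, update_roster=false, vacate_premises=true, validate_contract=false); no atom is both obligatory and forbidden, so the set is consistent.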